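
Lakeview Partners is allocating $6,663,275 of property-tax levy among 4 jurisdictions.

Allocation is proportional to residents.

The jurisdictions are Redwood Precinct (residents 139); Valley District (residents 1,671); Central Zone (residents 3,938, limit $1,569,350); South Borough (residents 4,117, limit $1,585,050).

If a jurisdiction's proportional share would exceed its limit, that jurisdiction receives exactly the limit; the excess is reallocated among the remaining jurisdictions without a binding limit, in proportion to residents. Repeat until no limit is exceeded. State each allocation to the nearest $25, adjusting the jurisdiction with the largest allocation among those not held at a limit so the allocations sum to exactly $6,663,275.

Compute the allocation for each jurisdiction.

Combined residents = 9,865.
Pro-rata shares before constraints: Redwood Precinct 93,887.00; Valley District 1,128,670.30; Central Zone 2,659,906.43; South Borough 2,780,811.27.
Capped: Central Zone ($1,569,350), South Borough ($1,585,050); remaining pool $3,508,875 reallocated over remaining residents 1,810.
Remaining shares: Redwood Precinct 269,466.09 → $269,475; Valley District 3,239,408.91 → $3,239,400.

Redwood Precinct: $269,475 | Valley District: $3,239,400 | Central Zone: $1,569,350 | South Borough: $1,585,050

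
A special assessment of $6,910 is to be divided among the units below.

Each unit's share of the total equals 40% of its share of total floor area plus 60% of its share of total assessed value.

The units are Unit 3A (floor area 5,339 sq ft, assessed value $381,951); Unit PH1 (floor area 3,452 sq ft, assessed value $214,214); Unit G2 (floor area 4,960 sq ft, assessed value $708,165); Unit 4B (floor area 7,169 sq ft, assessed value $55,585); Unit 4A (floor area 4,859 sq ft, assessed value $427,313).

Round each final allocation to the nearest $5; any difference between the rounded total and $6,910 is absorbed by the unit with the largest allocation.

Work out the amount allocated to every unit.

Unit 3A: $1,460 | Unit PH1: $865 | Unit G2: $2,175 | Unit 4B: $900 | Unit 4A: $1,510

Floor area total 25,779; assessed value total 1,787,228.
Blended shares (40% floor area + 60% assessed value): Unit 3A 0.2111; Unit PH1 0.1255; Unit G2 0.3147; Unit 4B 0.1299; Unit 4A 0.2189.
Proportional shares: Unit 3A 1,458.49; Unit PH1 867.05; Unit G2 2,174.60; Unit 4B 897.60; Unit 4A 1,512.26.
At nearest $5: Unit 3A $1,460; Unit PH1 $865; Unit G2 $2,175; Unit 4B $900; Unit 4A $1,510. Sum = $6,910.
Sum already equals the total — no adjustment.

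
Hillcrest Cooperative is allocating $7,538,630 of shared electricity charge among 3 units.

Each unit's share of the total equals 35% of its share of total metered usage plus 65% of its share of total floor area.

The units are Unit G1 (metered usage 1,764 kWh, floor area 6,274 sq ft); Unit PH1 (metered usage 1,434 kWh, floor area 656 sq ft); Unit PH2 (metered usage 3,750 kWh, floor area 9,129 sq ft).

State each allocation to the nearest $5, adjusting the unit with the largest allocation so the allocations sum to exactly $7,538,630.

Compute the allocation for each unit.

Totals — metered usage 6,948, floor area 16,059.
Blended shares (35% metered usage + 65% floor area): Unit G1 0.3428; Unit PH1 0.0988; Unit PH2 0.5584.
Raw shares: Unit G1 2,584,279.55; Unit PH1 744,731.49; Unit PH2 4,209,618.97.
Rounded to nearest $5: Unit G1 $2,584,280; Unit PH1 $744,730; Unit PH2 $4,209,620. Sum = $7,538,630.
No rounding difference to absorb.

Unit G1: $2,584,280 | Unit PH1: $744,730 | Unit PH2: $4,209,620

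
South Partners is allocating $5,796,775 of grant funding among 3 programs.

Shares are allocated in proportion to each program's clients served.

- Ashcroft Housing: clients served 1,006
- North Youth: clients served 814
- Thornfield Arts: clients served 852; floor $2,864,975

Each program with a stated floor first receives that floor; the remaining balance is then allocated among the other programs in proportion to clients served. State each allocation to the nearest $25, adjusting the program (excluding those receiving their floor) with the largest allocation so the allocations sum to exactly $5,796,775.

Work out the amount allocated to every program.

Guaranteed amounts: Thornfield Arts $2,864,975. Residual $2,931,800.
Residual split over remaining clients served 1,820: Ashcroft Housing 1,620,544.40 → $1,620,550; North Youth 1,311,255.60 → $1,311,250.

Ashcroft Housing: $1,620,550; North Youth: $1,311,250; Thornfield Arts: $2,864,975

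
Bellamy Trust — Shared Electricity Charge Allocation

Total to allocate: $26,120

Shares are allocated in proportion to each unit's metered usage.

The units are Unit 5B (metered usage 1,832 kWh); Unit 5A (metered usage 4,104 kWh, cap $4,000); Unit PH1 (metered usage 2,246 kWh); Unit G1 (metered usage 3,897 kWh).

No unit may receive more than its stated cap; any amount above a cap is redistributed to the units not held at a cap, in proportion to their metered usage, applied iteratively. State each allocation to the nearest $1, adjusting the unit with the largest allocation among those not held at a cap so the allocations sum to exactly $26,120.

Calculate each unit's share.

Sum of metered usage: 12,079.
Proportional shares (ignoring caps): Unit 5B 3,961.57; Unit 5A 8,874.62; Unit PH1 4,856.82; Unit G1 8,426.99.
Capped: Unit 5A ($4,000); residual $22,120 reallocated over remaining metered usage 7,975.
Shares after redistribution: Unit 5B 5,081.36 → $5,081; Unit PH1 6,229.66 → $6,230; Unit G1 10,808.98 → $10,809.

Unit 5B: $5,081; Unit 5A: $4,000; Unit PH1: $6,230; Unit G1: $10,809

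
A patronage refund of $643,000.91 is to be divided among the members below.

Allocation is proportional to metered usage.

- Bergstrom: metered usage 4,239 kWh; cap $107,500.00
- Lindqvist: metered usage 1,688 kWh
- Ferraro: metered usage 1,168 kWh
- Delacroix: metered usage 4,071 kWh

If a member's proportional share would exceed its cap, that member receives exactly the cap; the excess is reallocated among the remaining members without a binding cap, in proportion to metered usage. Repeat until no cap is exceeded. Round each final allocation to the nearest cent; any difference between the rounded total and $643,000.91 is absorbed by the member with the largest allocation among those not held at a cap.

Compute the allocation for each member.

Bergstrom: $107,500.00; Lindqvist: $130,493.08; Ferraro: $90,293.79; Delacroix: $314,714.04

Total metered usage = 11,166.
Unconstrained shares: Bergstrom 244,105.3965; Lindqvist 97,204.5080; Ferraro 67,259.9913; Delacroix 234,431.0142.
Cap binds for Bergstrom ($107,500.00); residual $535,500.91 reallocated over remaining metered usage 6,927.
Remaining shares: Lindqvist 130,493.0758 → $130,493.08; Ferraro 90,293.7870 → $90,293.79; Delacroix 314,714.0472 → $314,714.05.
Rounding difference −$0.01 applied to Delacroix → $314,714.04.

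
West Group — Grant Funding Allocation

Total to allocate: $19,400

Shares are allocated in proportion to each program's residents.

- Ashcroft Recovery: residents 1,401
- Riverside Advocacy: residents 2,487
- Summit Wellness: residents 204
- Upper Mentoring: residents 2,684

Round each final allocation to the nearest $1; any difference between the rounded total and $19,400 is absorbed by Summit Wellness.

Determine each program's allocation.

Ashcroft Recovery: $4,011 | Riverside Advocacy: $7,120 | Summit Wellness: $585 | Upper Mentoring: $7,684

Sum of residents: 6,776.
Pro-rata amounts: Ashcroft Recovery 1,401/6,776 × $19,400 = 4,011.13; Riverside Advocacy 2,487/6,776 × $19,400 = 7,120.40; Summit Wellness 204/6,776 × $19,400 = 584.06; Upper Mentoring 2,684/6,776 × $19,400 = 7,684.42.
At nearest $1: Ashcroft Recovery $4,011; Riverside Advocacy $7,120; Summit Wellness $584; Upper Mentoring $7,684. Sum = $19,399.
Difference $19,400 − $19,399 = +$1 applied to Summit Wellness: Summit Wellness becomes $585.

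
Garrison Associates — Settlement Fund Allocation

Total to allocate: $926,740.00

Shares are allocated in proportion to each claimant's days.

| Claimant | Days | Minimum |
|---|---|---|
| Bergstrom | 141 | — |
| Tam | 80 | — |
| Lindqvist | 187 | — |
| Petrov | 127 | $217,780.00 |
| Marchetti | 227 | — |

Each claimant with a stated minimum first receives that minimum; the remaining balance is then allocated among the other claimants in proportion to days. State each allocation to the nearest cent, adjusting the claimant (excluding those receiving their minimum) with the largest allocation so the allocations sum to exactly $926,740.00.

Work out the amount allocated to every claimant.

Bergstrom: $157,422.61 | Tam: $89,317.80 | Lindqvist: $208,780.35 | Petrov: $217,780.00 | Marchetti: $253,439.24

Guaranteed amounts: Petrov $217,780.00. Remaining pool $708,960.00.
Remaining pool split over remaining days 635: Bergstrom 157,422.6142 → $157,422.61; Tam 89,317.7953 → $89,317.80; Lindqvist 208,780.3465 → $208,780.35; Marchetti 253,439.2441 → $253,439.24.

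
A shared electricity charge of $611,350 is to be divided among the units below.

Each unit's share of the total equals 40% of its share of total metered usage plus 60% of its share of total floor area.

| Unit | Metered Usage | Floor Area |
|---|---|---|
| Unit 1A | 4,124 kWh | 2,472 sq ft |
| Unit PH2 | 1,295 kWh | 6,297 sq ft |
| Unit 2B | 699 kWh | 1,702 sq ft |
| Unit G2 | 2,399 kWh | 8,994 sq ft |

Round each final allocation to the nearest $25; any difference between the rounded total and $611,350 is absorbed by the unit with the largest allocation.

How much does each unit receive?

Metered usage total 8,517; floor area total 19,465.
Blended shares (40% metered usage + 60% floor area): Unit 1A 0.2699; Unit PH2 0.2549; Unit 2B 0.0853; Unit G2 0.3899.
Proportional shares: Unit 1A 164,992.07; Unit PH2 155,846.43; Unit 2B 52,143.18; Unit G2 238,368.33.
At nearest $25: Unit 1A $165,000; Unit PH2 $155,850; Unit 2B $52,150; Unit G2 $238,375. Sum = $611,375.
Difference $611,350 − $611,375 = −$25 applied to largest allocation (Unit G2): Unit G2 becomes $238,350.

Unit 1A: $165,000 · Unit PH2: $155,850 · Unit 2B: $52,150 · Unit G2: $238,350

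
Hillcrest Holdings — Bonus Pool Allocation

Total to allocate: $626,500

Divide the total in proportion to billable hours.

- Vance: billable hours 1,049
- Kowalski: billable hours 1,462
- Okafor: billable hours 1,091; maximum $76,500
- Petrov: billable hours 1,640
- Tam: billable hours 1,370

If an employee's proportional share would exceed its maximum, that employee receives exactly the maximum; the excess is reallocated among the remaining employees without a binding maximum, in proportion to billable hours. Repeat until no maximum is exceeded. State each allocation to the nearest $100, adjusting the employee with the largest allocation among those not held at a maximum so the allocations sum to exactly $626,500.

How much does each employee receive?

Vance: $104,500 · Kowalski: $145,600 · Okafor: $76,500 · Petrov: $163,400 · Tam: $136,500

Total billable hours = 6,612.
Unconstrained shares: Vance 99,394.81; Kowalski 138,527.37; Okafor 103,374.40; Petrov 155,393.22; Tam 129,810.19.
Capped: Okafor ($76,500); remaining pool $550,000 reallocated over remaining billable hours 5,521.
Shares after redistribution: Vance 104,501.00 → $104,500; Kowalski 145,643.91 → $145,600; Petrov 163,376.20 → $163,400; Tam 136,478.90 → $136,500.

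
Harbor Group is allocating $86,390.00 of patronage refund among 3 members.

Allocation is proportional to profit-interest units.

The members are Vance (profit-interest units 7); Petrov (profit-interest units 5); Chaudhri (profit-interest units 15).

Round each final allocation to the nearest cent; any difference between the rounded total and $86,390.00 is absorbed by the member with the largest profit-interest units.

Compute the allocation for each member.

Vance: $22,397.41 | Petrov: $15,998.15 | Chaudhri: $47,994.44

Total profit-interest units = 7 + 5 + 15 = 27.
Unrounded shares: Vance 22,397.4074; Petrov 15,998.1481; Chaudhri 47,994.4444.
Rounded to nearest cent: Vance $22,397.41; Petrov $15,998.15; Chaudhri $47,994.44. Sum = $86,390.00.
Rounded total matches; no reconciliation needed.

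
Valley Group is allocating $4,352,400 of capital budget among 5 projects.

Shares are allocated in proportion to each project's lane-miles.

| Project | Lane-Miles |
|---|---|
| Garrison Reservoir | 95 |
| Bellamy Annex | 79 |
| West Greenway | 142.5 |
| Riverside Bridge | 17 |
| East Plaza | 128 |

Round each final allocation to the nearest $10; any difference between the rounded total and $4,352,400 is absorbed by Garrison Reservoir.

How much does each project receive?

Combined lane-miles = 461.5.
Proportional shares: Garrison Reservoir 95/461.5 × $4,352,400 = 895,943.66; Bellamy Annex 79/461.5 × $4,352,400 = 745,047.89; West Greenway 142.5/461.5 × $4,352,400 = 1,343,915.49; Riverside Bridge 17/461.5 × $4,352,400 = 160,326.76; East Plaza 128/461.5 × $4,352,400 = 1,207,166.20.
Rounded to nearest $10: Garrison Reservoir $895,940; Bellamy Annex $745,050; West Greenway $1,343,920; Riverside Bridge $160,330; East Plaza $1,207,170. Sum = $4,352,410.
Difference $4,352,400 − $4,352,410 = −$10 applied to Garrison Reservoir: Garrison Reservoir becomes $895,930.

Garrison Reservoir: $895,930 | Bellamy Annex: $745,050 | West Greenway: $1,343,920 | Riverside Bridge: $160,330 | East Plaza: $1,207,170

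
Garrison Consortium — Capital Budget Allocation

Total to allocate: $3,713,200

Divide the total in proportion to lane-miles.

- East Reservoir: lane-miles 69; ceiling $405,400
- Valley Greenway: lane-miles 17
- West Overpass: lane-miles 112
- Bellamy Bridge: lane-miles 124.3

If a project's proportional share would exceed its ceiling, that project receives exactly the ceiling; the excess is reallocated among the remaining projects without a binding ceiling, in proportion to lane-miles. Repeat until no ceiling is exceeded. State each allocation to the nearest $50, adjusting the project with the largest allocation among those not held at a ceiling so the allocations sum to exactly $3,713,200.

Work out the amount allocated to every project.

Total lane-miles = 322.3.
Pro-rata shares before constraints: East Reservoir 794,945.08; Valley Greenway 195,856.03; West Overpass 1,290,345.64; Bellamy Bridge 1,432,053.24.
Cap binds for East Reservoir ($405,400); balance $3,307,800 reallocated over remaining lane-miles 253.3.
Redistributed shares: Valley Greenway 222,000.00 → $222,000; West Overpass 1,462,588.24 → $1,462,600; Bellamy Bridge 1,623,211.76 → $1,623,200.

East Reservoir: $405,400 · Valley Greenway: $222,000 · West Overpass: $1,462,600 · Bellamy Bridge: $1,623,200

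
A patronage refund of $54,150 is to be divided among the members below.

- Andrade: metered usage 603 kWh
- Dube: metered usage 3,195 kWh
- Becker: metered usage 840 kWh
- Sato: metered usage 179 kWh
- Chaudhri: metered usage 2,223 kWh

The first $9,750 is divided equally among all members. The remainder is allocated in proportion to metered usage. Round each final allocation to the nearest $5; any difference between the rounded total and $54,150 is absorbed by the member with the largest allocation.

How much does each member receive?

$9,750 shared equally gives $1,950 per member.
Remainder $44,400 by metered usage (total 7,040): Andrade 3,803.01 → $3,805; Dube 20,150.28 → $20,150; Becker 5,297.73 → $5,300; Sato 1,128.92 → $1,130; Chaudhri 14,020.06 → $14,020.
Rounding difference −$5 on remainder applied to Dube.
Totals: Andrade $1,950 + $3,805 = $5,755; Dube $1,950 + $20,145 = $22,095; Becker $1,950 + $5,300 = $7,250; Sato $1,950 + $1,130 = $3,080; Chaudhri $1,950 + $14,020 = $15,970.

Andrade: $5,755 · Dube: $22,095 · Becker: $7,250 · Sato: $3,080 · Chaudhri: $15,970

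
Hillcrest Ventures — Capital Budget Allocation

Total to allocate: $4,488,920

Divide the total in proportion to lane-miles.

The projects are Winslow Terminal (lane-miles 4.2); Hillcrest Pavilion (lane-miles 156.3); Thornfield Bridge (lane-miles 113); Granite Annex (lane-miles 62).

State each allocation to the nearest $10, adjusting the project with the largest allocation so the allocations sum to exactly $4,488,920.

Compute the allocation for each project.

Winslow Terminal: $56,200; Hillcrest Pavilion: $2,091,250; Thornfield Bridge: $1,511,920; Granite Annex: $829,550

Combined lane-miles = 335.5.
Pro-rata amounts: Winslow Terminal 4.2/335.5 × $4,488,920 = 56,195.12; Hillcrest Pavilion 156.3/335.5 × $4,488,920 = 2,091,261.39; Thornfield Bridge 113/335.5 × $4,488,920 = 1,511,916.42; Granite Annex 62/335.5 × $4,488,920 = 829,547.06.
After rounding ($10): Winslow Terminal $56,200; Hillcrest Pavilion $2,091,260; Thornfield Bridge $1,511,920; Granite Annex $829,550. Sum = $4,488,930.
Difference $4,488,920 − $4,488,930 = −$10 applied to largest allocation (Hillcrest Pavilion): Hillcrest Pavilion becomes $2,091,250.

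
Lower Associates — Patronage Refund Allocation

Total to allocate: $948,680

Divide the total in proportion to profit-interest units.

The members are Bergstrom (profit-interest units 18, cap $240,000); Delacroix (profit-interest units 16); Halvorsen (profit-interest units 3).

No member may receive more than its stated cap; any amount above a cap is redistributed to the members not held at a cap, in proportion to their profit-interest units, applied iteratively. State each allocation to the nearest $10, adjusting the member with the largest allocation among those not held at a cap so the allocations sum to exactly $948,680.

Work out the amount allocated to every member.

Combined profit-interest units = 37.
Pro-rata shares before constraints: Bergstrom 461,520.00; Delacroix 410,240.00; Halvorsen 76,920.00.
Held at cap: Bergstrom ($240,000); remaining pool $708,680 reallocated over remaining profit-interest units 19.
Shares after redistribution: Delacroix 596,783.16 → $596,780; Halvorsen 111,896.84 → $111,900.

Bergstrom: $240,000; Delacroix: $596,780; Halvorsen: $111,900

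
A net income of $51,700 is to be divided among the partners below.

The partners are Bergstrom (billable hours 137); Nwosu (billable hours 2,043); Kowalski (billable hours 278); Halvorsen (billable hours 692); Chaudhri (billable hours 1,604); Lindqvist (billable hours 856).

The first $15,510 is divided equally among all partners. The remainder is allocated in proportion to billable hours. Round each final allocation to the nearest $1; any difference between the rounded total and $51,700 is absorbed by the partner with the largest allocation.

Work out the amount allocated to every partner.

Bergstrom: $3,469; Nwosu: $15,765; Kowalski: $4,378; Halvorsen: $7,049; Chaudhri: $12,932; Lindqvist: $8,107

Equal tier: $15,510 ÷ 6 = $2,585 apiece.
Remainder $36,190 by billable hours (total 5,610): Bergstrom 883.78 → $884; Nwosu 13,179.35 → $13,179; Kowalski 1,793.37 → $1,793; Halvorsen 4,464.08 → $4,464; Chaudhri 10,347.37 → $10,347; Lindqvist 5,522.04 → $5,522.
Rounding difference +$1 on remainder applied to Nwosu.
Totals: Bergstrom $2,585 + $884 = $3,469; Nwosu $2,585 + $13,180 = $15,765; Kowalski $2,585 + $1,793 = $4,378; Halvorsen $2,585 + $4,464 = $7,049; Chaudhri $2,585 + $10,347 = $12,932; Lindqvist $2,585 + $5,522 = $8,107.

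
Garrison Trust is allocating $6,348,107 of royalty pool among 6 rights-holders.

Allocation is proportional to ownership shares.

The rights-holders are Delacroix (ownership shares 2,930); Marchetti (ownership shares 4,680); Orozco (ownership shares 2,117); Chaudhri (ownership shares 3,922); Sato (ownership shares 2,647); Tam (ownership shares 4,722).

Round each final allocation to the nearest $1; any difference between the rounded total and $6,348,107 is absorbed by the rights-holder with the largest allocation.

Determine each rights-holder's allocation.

Total ownership shares = 21,018.
Unrounded shares: Delacroix 2,930/21,018 × $6,348,107 = 884,953.54; Marchetti 4,680/21,018 × $6,348,107 = 1,413,509.41; Orozco 2,117/21,018 × $6,348,107 = 639,401.59; Chaudhri 3,922/21,018 × $6,348,107 = 1,184,569.21; Sato 2,647/21,018 × $6,348,107 = 799,478.51; Tam 4,722/21,018 × $6,348,107 = 1,426,194.75.
After rounding ($1): Delacroix $884,954; Marchetti $1,413,509; Orozco $639,402; Chaudhri $1,184,569; Sato $799,479; Tam $1,426,195. Sum = $6,348,108.
Difference $6,348,107 − $6,348,108 = −$1 applied to largest allocation (Tam): Tam becomes $1,426,194.

Delacroix: $884,954; Marchetti: $1,413,509; Orozco: $639,402; Chaudhri: $1,184,569; Sato: $799,479; Tam: $1,426,194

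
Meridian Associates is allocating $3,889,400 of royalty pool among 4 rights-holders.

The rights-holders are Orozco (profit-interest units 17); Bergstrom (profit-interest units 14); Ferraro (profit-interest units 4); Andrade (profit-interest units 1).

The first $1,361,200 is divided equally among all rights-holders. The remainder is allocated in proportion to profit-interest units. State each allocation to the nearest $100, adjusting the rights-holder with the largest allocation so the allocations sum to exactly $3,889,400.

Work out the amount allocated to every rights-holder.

Orozco: $1,534,200 · Bergstrom: $1,323,500 · Ferraro: $621,200 · Andrade: $410,500

Equal tier: $1,361,200 ÷ 4 = $340,300 apiece.
Remainder $2,528,200 by profit-interest units (total 36): Orozco 1,193,872.22 → $1,193,900; Bergstrom 983,188.89 → $983,200; Ferraro 280,911.11 → $280,900; Andrade 70,227.78 → $70,200.
Totals: Orozco $340,300 + $1,193,900 = $1,534,200; Bergstrom $340,300 + $983,200 = $1,323,500; Ferraro $340,300 + $280,900 = $621,200; Andrade $340,300 + $70,200 = $410,500.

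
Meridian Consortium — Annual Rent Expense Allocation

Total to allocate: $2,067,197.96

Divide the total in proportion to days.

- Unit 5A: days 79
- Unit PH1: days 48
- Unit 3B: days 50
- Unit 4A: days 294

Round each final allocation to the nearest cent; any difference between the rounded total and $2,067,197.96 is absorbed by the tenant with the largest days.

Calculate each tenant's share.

Sum of days: 79 + 48 + 50 + 294 = 471.
Unrounded shares: Unit 5A 346,727.4710; Unit PH1 210,669.8558; Unit 3B 219,447.7665; Unit 4A 1,290,352.8668.
At nearest cent: Unit 5A $346,727.47; Unit PH1 $210,669.86; Unit 3B $219,447.77; Unit 4A $1,290,352.87. Sum = $2,067,197.97.
Difference $2,067,197.96 − $2,067,197.97 = −$0.01 applied to largest days (Unit 4A): Unit 4A becomes $1,290,352.86.

Unit 5A: $346,727.47 | Unit PH1: $210,669.86 | Unit 3B: $219,447.77 | Unit 4A: $1,290,352.86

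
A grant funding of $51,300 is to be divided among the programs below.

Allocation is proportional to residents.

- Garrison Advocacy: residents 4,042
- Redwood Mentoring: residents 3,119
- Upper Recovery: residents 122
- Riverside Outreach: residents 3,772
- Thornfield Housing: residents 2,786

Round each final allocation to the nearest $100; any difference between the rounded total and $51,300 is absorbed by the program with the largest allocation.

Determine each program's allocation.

Garrison Advocacy: $14,900 · Redwood Mentoring: $11,600 · Upper Recovery: $500 · Riverside Outreach: $14,000 · Thornfield Housing: $10,300

Residents total: 13,841.
Raw shares: Garrison Advocacy 4,042/13,841 × $51,300 = 14,981.19; Redwood Mentoring 3,119/13,841 × $51,300 = 11,560.20; Upper Recovery 122/13,841 × $51,300 = 452.18; Riverside Outreach 3,772/13,841 × $51,300 = 13,980.46; Thornfield Housing 2,786/13,841 × $51,300 = 10,325.97.
At nearest $100: Garrison Advocacy $15,000; Redwood Mentoring $11,600; Upper Recovery $500; Riverside Outreach $14,000; Thornfield Housing $10,300. Sum = $51,400.
Difference $51,300 − $51,400 = −$100 applied to largest allocation (Garrison Advocacy): Garrison Advocacy becomes $14,900.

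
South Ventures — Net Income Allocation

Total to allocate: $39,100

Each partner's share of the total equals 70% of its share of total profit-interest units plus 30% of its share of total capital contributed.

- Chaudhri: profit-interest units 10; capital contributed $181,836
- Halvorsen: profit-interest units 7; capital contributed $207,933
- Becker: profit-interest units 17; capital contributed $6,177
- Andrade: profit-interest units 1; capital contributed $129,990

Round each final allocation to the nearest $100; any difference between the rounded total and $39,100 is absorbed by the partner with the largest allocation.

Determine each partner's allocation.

Chaudhri: $11,900 · Halvorsen: $10,100 · Becker: $13,400 · Andrade: $3,700

Totals — profit-interest units 35, capital contributed 525,936.
Combined weights (70% profit-interest units + 30% capital contributed): Chaudhri 0.3037; Halvorsen 0.2586; Becker 0.3435; Andrade 0.0941.
Unrounded shares: Chaudhri 11,875.51; Halvorsen 10,111.55; Becker 13,431.77; Andrade 3,681.18.
At nearest $100: Chaudhri $11,900; Halvorsen $10,100; Becker $13,400; Andrade $3,700. Sum = $39,100.
Rounded total matches; no reconciliation needed.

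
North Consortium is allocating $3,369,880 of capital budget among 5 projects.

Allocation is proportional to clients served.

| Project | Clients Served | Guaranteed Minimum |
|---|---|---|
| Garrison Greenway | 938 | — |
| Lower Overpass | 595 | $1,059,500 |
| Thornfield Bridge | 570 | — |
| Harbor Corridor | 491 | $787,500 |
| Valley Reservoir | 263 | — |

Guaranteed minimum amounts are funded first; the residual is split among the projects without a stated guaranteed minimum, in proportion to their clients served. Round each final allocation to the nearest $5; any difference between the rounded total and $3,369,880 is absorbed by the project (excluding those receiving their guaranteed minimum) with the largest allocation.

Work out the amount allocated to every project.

Guaranteed amounts: Lower Overpass $1,059,500; Harbor Corridor $787,500. Balance $1,522,880.
Balance split over remaining clients served 1,771: Garrison Greenway 806,584.66 → $806,585; Thornfield Bridge 490,142.07 → $490,140; Valley Reservoir 226,153.27 → $226,155.

Garrison Greenway: $806,585 · Lower Overpass: $1,059,500 · Thornfield Bridge: $490,140 · Harbor Corridor: $787,500 · Valley Reservoir: $226,155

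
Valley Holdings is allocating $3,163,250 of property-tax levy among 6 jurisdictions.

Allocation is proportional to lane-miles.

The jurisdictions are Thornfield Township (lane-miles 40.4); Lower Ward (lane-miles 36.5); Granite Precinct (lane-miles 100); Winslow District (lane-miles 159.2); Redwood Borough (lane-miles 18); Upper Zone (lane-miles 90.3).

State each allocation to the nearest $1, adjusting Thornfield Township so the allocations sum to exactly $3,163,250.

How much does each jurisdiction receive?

Lane-miles total: 444.4.
Pro-rata amounts: Thornfield Township 40.4/444.4 × $3,163,250 = 287,568.18; Lower Ward 36.5/444.4 × $3,163,250 = 259,807.89; Granite Precinct 100/444.4 × $3,163,250 = 711,802.43; Winslow District 159.2/444.4 × $3,163,250 = 1,133,189.47; Redwood Borough 18/444.4 × $3,163,250 = 128,124.44; Upper Zone 90.3/444.4 × $3,163,250 = 642,757.59.
Rounded to nearest $1: Thornfield Township $287,568; Lower Ward $259,808; Granite Precinct $711,802; Winslow District $1,133,189; Redwood Borough $128,124; Upper Zone $642,758. Sum = $3,163,249.
Difference $3,163,250 − $3,163,249 = +$1 applied to Thornfield Township: Thornfield Township becomes $287,569.

Thornfield Township: $287,569 · Lower Ward: $259,808 · Granite Precinct: $711,802 · Winslow District: $1,133,189 · Redwood Borough: $128,124 · Upper Zone: $642,758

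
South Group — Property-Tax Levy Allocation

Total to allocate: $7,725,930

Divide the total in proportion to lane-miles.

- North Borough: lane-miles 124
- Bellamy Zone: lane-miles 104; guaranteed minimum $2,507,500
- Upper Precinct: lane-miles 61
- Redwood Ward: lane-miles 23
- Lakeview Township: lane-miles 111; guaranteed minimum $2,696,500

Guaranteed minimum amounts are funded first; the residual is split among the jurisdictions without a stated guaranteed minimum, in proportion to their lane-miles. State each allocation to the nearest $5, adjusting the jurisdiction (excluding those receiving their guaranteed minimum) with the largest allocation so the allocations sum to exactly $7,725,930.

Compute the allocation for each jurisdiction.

North Borough: $1,503,460 | Bellamy Zone: $2,507,500 | Upper Precinct: $739,605 | Redwood Ward: $278,865 | Lakeview Township: $2,696,500

Guaranteed amounts: Bellamy Zone $2,507,500; Lakeview Township $2,696,500. Residual $2,521,930.
Residual split over remaining lane-miles 208: North Borough 1,503,458.27 → $1,503,460; Upper Precinct 739,604.47 → $739,605; Redwood Ward 278,867.26 → $278,865.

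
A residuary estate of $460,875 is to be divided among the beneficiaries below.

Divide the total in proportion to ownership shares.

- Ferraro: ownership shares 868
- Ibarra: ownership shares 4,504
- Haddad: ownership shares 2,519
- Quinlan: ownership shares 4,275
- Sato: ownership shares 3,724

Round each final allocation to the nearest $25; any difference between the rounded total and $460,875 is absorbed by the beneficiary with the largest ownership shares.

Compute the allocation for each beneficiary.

Combined ownership shares = 15,890.
Proportional shares: Ferraro 868/15,890 × $460,875 = 25,175.55; Ibarra 4,504/15,890 × $460,875 = 130,634.42; Haddad 2,519/15,890 × $460,875 = 73,061.30; Quinlan 4,275/15,890 × $460,875 = 123,992.49; Sato 3,724/15,890 × $460,875 = 108,011.23.
After rounding ($25): Ferraro $25,175; Ibarra $130,625; Haddad $73,050; Quinlan $124,000; Sato $108,000. Sum = $460,850.
Difference $460,875 − $460,850 = +$25 applied to largest ownership shares (Ibarra): Ibarra becomes $130,650.

Ferraro: $25,175 · Ibarra: $130,650 · Haddad: $73,050 · Quinlan: $124,000 · Sato: $108,000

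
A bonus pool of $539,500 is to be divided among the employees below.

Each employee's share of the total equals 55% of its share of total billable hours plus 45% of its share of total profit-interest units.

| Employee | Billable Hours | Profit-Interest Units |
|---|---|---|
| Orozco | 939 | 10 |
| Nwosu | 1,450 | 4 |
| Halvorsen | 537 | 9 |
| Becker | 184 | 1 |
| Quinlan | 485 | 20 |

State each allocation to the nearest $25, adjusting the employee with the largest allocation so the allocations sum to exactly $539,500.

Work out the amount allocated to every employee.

Billable hours total 3,595; profit-interest units total 44.
Composite weights (55% billable hours + 45% profit-interest units): Orozco 0.2459; Nwosu 0.2627; Halvorsen 0.1742; Becker 0.0384; Quinlan 0.2787.
Raw shares: Orozco 132,679.55; Nwosu 141,750.91; Halvorsen 93,981.56; Becker 20,704.65; Quinlan 150,383.32.
After rounding ($25): Orozco $132,675; Nwosu $141,750; Halvorsen $93,975; Becker $20,700; Quinlan $150,375. Sum = $539,475.
Difference $539,500 − $539,475 = +$25 applied to largest allocation (Quinlan): Quinlan becomes $150,400.

Orozco: $132,675; Nwosu: $141,750; Halvorsen: $93,975; Becker: $20,700; Quinlan: $150,400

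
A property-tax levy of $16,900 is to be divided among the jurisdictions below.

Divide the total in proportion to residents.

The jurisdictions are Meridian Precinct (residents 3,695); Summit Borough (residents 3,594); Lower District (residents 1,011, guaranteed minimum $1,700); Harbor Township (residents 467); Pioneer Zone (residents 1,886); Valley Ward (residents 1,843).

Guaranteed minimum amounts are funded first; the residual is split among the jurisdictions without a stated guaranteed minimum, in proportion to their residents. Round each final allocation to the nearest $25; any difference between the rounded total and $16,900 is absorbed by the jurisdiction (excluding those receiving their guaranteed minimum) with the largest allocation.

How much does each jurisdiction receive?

Meridian Precinct: $4,875; Summit Borough: $4,750; Lower District: $1,700; Harbor Township: $625; Pioneer Zone: $2,500; Valley Ward: $2,450

Minimums first: Lower District $1,700. Residual $15,200.
Residual split over remaining residents 11,485: Meridian Precinct 4,890.20 → $4,900; Summit Borough 4,756.53 → $4,750; Harbor Township 618.06 → $625; Pioneer Zone 2,496.06 → $2,500; Valley Ward 2,439.15 → $2,450.
Rounding difference −$25 applied to Meridian Precinct → $4,875.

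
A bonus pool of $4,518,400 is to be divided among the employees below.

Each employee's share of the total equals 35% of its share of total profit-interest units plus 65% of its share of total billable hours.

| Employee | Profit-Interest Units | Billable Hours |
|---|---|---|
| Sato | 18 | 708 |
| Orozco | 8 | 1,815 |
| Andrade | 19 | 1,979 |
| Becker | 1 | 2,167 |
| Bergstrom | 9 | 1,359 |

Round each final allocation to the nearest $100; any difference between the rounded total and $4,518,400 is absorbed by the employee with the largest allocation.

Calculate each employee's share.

Totals — profit-interest units 55, billable hours 8,028.
Composite weights (35% profit-interest units + 65% billable hours): Sato 0.1719; Orozco 0.1979; Andrade 0.2811; Becker 0.1818; Bergstrom 0.1673.
Raw shares: Sato 776,576.59; Orozco 894,026.44; Andrade 1,270,312.13; Becker 821,527.78; Bergstrom 755,957.06.
Rounded to nearest $100: Sato $776,600; Orozco $894,000; Andrade $1,270,300; Becker $821,500; Bergstrom $756,000. Sum = $4,518,400.
Sum already equals the total — no adjustment.

Sato: $776,600 | Orozco: $894,000 | Andrade: $1,270,300 | Becker: $821,500 | Bergstrom: $756,000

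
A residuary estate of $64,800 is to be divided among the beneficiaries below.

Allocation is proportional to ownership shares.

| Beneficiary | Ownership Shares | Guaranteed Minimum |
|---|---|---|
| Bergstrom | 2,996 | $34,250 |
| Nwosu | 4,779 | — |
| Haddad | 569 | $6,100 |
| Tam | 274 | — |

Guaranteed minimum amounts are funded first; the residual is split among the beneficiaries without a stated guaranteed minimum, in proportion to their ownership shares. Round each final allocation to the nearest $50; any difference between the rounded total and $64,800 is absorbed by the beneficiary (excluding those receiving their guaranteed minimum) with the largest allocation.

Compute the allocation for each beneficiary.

Fund the minimums — Bergstrom $34,250; Haddad $6,100. Balance $24,450.
Balance split over remaining ownership shares 5,053: Nwosu 23,124.19 → $23,100; Tam 1,325.81 → $1,350.

Bergstrom: $34,250 | Nwosu: $23,100 | Haddad: $6,100 | Tam: $1,350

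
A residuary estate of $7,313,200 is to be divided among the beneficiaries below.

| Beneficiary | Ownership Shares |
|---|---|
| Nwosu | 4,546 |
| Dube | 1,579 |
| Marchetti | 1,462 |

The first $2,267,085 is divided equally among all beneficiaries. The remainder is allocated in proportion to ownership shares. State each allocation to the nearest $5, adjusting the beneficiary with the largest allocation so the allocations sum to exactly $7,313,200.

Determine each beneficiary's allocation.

Nwosu: $3,779,240; Dube: $1,805,890; Marchetti: $1,728,070

$2,267,085 shared equally gives $755,695 per beneficiary.
Remainder $5,046,115 by ownership shares (total 7,587): Nwosu 3,023,545.38 → $3,023,545; Dube 1,050,193.17 → $1,050,195; Marchetti 972,376.45 → $972,375.
Totals: Nwosu $755,695 + $3,023,545 = $3,779,240; Dube $755,695 + $1,050,195 = $1,805,890; Marchetti $755,695 + $972,375 = $1,728,070.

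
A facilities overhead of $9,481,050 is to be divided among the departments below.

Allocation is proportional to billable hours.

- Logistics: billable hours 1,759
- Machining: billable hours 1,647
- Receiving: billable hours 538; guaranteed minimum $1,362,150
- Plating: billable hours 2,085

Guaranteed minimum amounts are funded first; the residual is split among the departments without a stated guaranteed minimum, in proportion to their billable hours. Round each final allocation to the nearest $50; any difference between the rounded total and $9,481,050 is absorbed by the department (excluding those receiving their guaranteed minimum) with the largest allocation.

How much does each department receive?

Guaranteed amounts: Receiving $1,362,150. Residual $8,118,900.
Residual split over remaining billable hours 5,491: Logistics 2,600,827.74 → $2,600,850; Machining 2,435,226.43 → $2,435,250; Plating 3,082,845.84 → $3,082,850.
Rounding difference −$50 applied to Plating → $3,082,800.

Logistics: $2,600,850 | Machining: $2,435,250 | Receiving: $1,362,150 | Plating: $3,082,800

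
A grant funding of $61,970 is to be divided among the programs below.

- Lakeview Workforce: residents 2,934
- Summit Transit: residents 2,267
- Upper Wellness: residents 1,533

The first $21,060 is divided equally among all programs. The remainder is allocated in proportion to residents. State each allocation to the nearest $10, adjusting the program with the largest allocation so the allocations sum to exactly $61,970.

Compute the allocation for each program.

Lakeview Workforce: $24,850; Summit Transit: $20,790; Upper Wellness: $16,330

Equal tier: $21,060 ÷ 3 = $7,020 apiece.
Remainder $40,910 by residents (total 6,734): Lakeview Workforce 17,824.46 → $17,820; Summit Transit 13,772.34 → $13,770; Upper Wellness 9,313.19 → $9,310.
Rounding difference +$10 on remainder applied to Lakeview Workforce.
Totals: Lakeview Workforce $7,020 + $17,830 = $24,850; Summit Transit $7,020 + $13,770 = $20,790; Upper Wellness $7,020 + $9,310 = $16,330.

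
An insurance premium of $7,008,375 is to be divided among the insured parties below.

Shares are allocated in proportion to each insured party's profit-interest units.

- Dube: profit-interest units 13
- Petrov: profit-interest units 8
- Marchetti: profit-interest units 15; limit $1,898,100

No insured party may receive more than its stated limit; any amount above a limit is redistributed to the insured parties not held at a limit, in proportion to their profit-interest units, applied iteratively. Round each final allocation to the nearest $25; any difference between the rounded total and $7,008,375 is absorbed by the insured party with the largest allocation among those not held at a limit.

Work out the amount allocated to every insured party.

Sum of profit-interest units: 36.
Pro-rata shares before constraints: Dube 2,530,802.08; Petrov 1,557,416.67; Marchetti 2,920,156.25.
Held at cap: Marchetti ($1,898,100); residual $5,110,275 reallocated over remaining profit-interest units 21.
Redistributed shares: Dube 3,163,503.57 → $3,163,500; Petrov 1,946,771.43 → $1,946,775.

Dube: $3,163,500; Petrov: $1,946,775; Marchetti: $1,898,100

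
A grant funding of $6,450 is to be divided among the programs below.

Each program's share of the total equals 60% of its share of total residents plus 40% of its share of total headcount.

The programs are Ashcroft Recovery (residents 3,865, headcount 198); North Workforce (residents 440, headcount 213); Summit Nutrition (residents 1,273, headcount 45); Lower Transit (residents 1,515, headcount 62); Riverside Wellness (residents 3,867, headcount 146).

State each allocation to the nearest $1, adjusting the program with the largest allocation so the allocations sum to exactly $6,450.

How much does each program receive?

Residents total 10,960; headcount total 664.
Combined weights (60% residents + 40% headcount): Ashcroft Recovery 0.3309; North Workforce 0.1524; Summit Nutrition 0.0968; Lower Transit 0.1203; Riverside Wellness 0.2996.
Pro-rata amounts: Ashcroft Recovery 2,134.08; North Workforce 982.99; Summit Nutrition 624.35; Lower Transit 775.85; Riverside Wellness 1,932.74.
After rounding ($1): Ashcroft Recovery $2,134; North Workforce $983; Summit Nutrition $624; Lower Transit $776; Riverside Wellness $1,933. Sum = $6,450.
Rounded total matches; no reconciliation needed.

Ashcroft Recovery: $2,134; North Workforce: $983; Summit Nutrition: $624; Lower Transit: $776; Riverside Wellness: $1,933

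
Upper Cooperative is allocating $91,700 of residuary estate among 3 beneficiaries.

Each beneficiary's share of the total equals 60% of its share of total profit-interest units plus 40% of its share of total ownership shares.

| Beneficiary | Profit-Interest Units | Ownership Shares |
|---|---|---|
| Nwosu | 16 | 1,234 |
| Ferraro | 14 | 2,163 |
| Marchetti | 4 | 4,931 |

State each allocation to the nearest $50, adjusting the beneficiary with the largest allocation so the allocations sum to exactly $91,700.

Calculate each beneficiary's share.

Nwosu: $31,350 · Ferraro: $32,150 · Marchetti: $28,200

Profit-interest units total 34; ownership shares total 8,328.
Combined weights (60% profit-interest units + 40% ownership shares): Nwosu 0.3416; Ferraro 0.3509; Marchetti 0.3074.
Raw shares: Nwosu 31,326.82; Ferraro 32,182.05; Marchetti 28,191.13.
At nearest $50: Nwosu $31,350; Ferraro $32,200; Marchetti $28,200. Sum = $91,750.
Difference $91,700 − $91,750 = −$50 applied to largest allocation (Ferraro): Ferraro becomes $32,150.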